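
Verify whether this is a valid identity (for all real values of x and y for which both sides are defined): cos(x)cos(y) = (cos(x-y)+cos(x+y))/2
Yes, this is an identity.

Claim: cos(x)cos(y) = (cos(x-y)+cos(x+y))/2.
Reasoning: cos(x-y) = cos(x)cos(y) + sin(x)sin(y) and cos(x+y) = cos(x)cos(y) - sin(x)sin(y). Adding, cos(x-y) + cos(x+y) = 2cos(x)cos(y); divide by 2.
So the two sides agree for all real values of x and y for which both sides are defined.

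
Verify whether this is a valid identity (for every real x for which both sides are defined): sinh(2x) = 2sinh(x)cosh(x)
Claim: sinh(2x) = 2sinh(x)cosh(x).
Reasoning: 2sinh(x)cosh(x) = 2 · (e^x - e^-x)/2 · (e^x + e^-x)/2 = (e^(2x) - e^(-2x))/2 = sinh(2x).
So the two sides agree for every real x for which both sides are defined.

Conclusion: Yes, this is an identity.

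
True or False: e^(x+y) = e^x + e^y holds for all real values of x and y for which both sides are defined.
Claim: e^(x+y) = e^x + e^y.
Test a specific point where both sides are defined: x = -2, y = 1/2.
LHS = e^(x+y) ≈ 0.2231
RHS = e^x + e^y ≈ 1.7841
Since 0.2231 ≠ 1.7841, the equation fails at this point, so it cannot hold for all real values of x and y for which both sides are defined.
The correct rule is e^(x+y) = e^x · e^y (a product, not a sum).

Conclusion: False.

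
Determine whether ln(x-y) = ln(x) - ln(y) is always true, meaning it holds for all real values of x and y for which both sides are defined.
No, this is NOT an identity.

Claim: ln(x-y) = ln(x) - ln(y).
Test a specific point where both sides are defined: x = 1, y = 1/2.
LHS = ln(x-y) ≈ -0.6931
RHS = ln(x) - ln(y) ≈ 0.6931
Since -0.6931 ≠ 0.6931, the equation fails at this point, so it cannot hold for all real values of x and y for which both sides are defined.
ln(x) - ln(y) = ln(x/y), not ln(x-y).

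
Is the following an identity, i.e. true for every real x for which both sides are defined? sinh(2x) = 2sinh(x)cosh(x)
Claim: sinh(2x) = 2sinh(x)cosh(x).
Reasoning: 2sinh(x)cosh(x) = 2 · (e^x - e^-x)/2 · (e^x + e^-x)/2 = (e^(2x) - e^(-2x))/2 = sinh(2x).
So the two sides agree for every real x for which both sides are defined.

Conclusion: Yes, this is an identity.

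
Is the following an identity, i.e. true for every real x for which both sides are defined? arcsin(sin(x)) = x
Claim: arcsin(sin(x)) = x.
Test a specific point where both sides are defined: x = π.
LHS = arcsin(sin(x)) ≈ 0.0000
RHS = x ≈ 3.1416
Since 0.0000 ≠ 3.1416, the equation fails at this point, so it cannot hold for every real x for which both sides are defined.
arcsin only returns values in [-π/2, π/2], so arcsin(sin(x)) = x holds only for x in that interval, not for all real x.

Conclusion: No, this is NOT an identity.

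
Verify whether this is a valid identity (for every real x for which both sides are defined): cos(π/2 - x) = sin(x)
Claim: cos(π/2 - x) = sin(x).
Reasoning: Use cos(u - v) = cos(u)cos(v) + sin(u)sin(v) with u = π/2, v = x: cos(π/2)cos(x) + sin(π/2)sin(x) = 0·cos(x) + 1·sin(x) = sin(x).
So the two sides agree for every real x for which both sides are defined.

Conclusion: Yes, this is an identity.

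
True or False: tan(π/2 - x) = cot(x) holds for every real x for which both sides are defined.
True.

Claim: tan(π/2 - x) = cot(x).
Reasoning: tan(π/2 - x) = sin(π/2 - x)/cos(π/2 - x) = cos(x)/sin(x) = cot(x), using the cofunction identities sin(π/2 - x) = cos(x) and cos(π/2 - x) = sin(x).
So the two sides agree for every real x for which both sides are defined.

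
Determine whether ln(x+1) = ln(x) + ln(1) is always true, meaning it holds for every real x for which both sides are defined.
No, this is NOT an identity.

Claim: ln(x+1) = ln(x) + ln(1).
Test a specific point where both sides are defined: x = 2.
LHS = ln(x+1) ≈ 1.0986
RHS = ln(x) + ln(1) ≈ 0.6931
Since 1.0986 ≠ 0.6931, the equation fails at this point, so it cannot hold for every real x for which both sides are defined.
ln(1) = 0, so the right side is just ln(x), which differs from ln(x+1).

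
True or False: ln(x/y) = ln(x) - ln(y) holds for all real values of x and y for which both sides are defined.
True.

Claim: ln(x/y) = ln(x) - ln(y).
Reasoning: Both sides are simultaneously defined only when x, y > 0. Write x = e^p, y = e^q. Then x/y = e^(p-q), so ln(x/y) = p - q = ln(x) - ln(y).
So the two sides agree for all real values of x and y for which both sides are defined.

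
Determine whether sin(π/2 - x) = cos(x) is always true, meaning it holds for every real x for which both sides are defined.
Yes, this is an identity.

Claim: sin(π/2 - x) = cos(x).
Reasoning: Use sin(u - v) = sin(u)cos(v) - cos(u)sin(v) with u = π/2, v = x: sin(π/2)cos(x) - cos(π/2)sin(x) = 1·cos(x) - 0·sin(x) = cos(x).
So the two sides agree for every real x for which both sides are defined.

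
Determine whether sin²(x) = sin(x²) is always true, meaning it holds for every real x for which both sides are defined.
No, this is NOT an identity.

Claim: sin²(x) = sin(x²).
Test a specific point where both sides are defined: x = -π/6.
LHS = sin²(x) ≈ 0.2500
RHS = sin(x²) ≈ 0.2707
Since 0.2500 ≠ 0.2707, the equation fails at this point, so it cannot hold for every real x for which both sides are defined.
sin²(x) means (sin x)², squaring the output; sin(x²) squares the input. These are different functions.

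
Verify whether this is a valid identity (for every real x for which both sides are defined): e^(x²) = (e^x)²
Claim: e^(x²) = (e^x)².
Test a specific point where both sides are defined: x = 1.
LHS = e^(x²) ≈ 2.7183
RHS = (e^x)² ≈ 7.3891
Since 2.7183 ≠ 7.3891, the equation fails at this point, so it cannot hold for every real x for which both sides are defined.
(e^x)² = e^(2x), and 2x ≠ x² in general.

Conclusion: No, this is NOT an identity.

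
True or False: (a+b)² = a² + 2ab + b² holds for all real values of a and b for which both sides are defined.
Claim: (a+b)² = a² + 2ab + b².
Reasoning: Expand: (a+b)² = (a+b)(a+b) = a·a + a·b + b·a + b·b = a² + 2ab + b².
So the two sides agree for all real values of a and b for which both sides are defined.

Conclusion: True.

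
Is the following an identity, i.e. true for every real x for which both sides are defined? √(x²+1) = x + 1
No, this is NOT an identity.

Claim: √(x²+1) = x + 1.
Test a specific point where both sides are defined: x = 2.
LHS = √(x²+1) ≈ 2.2361
RHS = x + 1 ≈ 3.0000
Since 2.2361 ≠ 3.0000, the equation fails at this point, so it cannot hold for every real x for which both sides are defined.
(x+1)² = x² + 2x + 1 ≠ x² + 1 unless x = 0.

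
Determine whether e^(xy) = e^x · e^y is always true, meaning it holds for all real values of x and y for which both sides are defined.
No, this is NOT an identity.

Claim: e^(xy) = e^x · e^y.
Test a specific point where both sides are defined: x = -2, y = 3.
LHS = e^(xy) ≈ 0.0025
RHS = e^x · e^y ≈ 2.7183
Since 0.0025 ≠ 2.7183, the equation fails at this point, so it cannot hold for all real values of x and y for which both sides are defined.
e^x · e^y = e^(x+y), not e^(xy).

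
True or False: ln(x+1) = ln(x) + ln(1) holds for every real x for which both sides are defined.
False.

Claim: ln(x+1) = ln(x) + ln(1).
Test a specific point where both sides are defined: x = 1/2.
LHS = ln(x+1) ≈ 0.4055
RHS = ln(x) + ln(1) ≈ -0.6931
Since 0.4055 ≠ -0.6931, the equation fails at this point, so it cannot hold for every real x for which both sides are defined.
ln(1) = 0, so the right side is just ln(x), which differs from ln(x+1).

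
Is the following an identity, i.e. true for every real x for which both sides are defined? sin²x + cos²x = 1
Yes, this is an identity.

Claim: sin²x + cos²x = 1.
Reasoning: The point (cos x, sin x) lies on the unit circle X² + Y² = 1, so cos²x + sin²x = 1 for every real x.
So the two sides agree for every real x for which both sides are defined.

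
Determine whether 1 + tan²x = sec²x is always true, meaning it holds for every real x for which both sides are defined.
Claim: 1 + tan²x = sec²x.
Reasoning: Start from sin²x + cos²x = 1 and divide every term by cos²x (allowed wherever tan x and sec x are defined): tan²x + 1 = 1/cos²x = sec²x.
So the two sides agree for every real x for which both sides are defined.

Conclusion: Yes, this is an identity.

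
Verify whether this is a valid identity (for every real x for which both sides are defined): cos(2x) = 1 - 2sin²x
Yes, this is an identity.

Claim: cos(2x) = 1 - 2sin²x.
Reasoning: cos(2x) = cos²x - sin²x. Replace cos²x by 1 - sin²x: (1 - sin²x) - sin²x = 1 - 2sin²x.
So the two sides agree for every real x for which both sides are defined.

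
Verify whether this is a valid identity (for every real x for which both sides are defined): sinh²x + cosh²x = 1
No, this is NOT an identity.

Claim: sinh²x + cosh²x = 1.
Test a specific point where both sides are defined: x = 2.
LHS = sinh²x + cosh²x ≈ 27.3082
RHS = 1 ≈ 1.0000
Since 27.3082 ≠ 1.0000, the equation fails at this point, so it cannot hold for every real x for which both sides are defined.
The correct hyperbolic identity is cosh²x - sinh²x = 1 (a difference); the sum sinh²x + cosh²x equals cosh(2x).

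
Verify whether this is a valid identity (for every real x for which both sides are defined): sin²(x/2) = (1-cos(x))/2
Yes, this is an identity.

Claim: sin²(x/2) = (1-cos(x))/2.
Reasoning: Use cos(2θ) = 1 - 2sin²θ with θ = x/2: cos(x) = 1 - 2sin²(x/2). Solving for sin²(x/2) gives (1 - cos(x))/2.
So the two sides agree for every real x for which both sides are defined.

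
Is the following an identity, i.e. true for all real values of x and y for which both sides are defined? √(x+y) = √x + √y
No, this is NOT an identity.

Claim: √(x+y) = √x + √y.
Test a specific point where both sides are defined: x = 3, y = 4.
LHS = √(x+y) ≈ 2.6458
RHS = √x + √y ≈ 3.7321
Since 2.6458 ≠ 3.7321, the equation fails at this point, so it cannot hold for all real values of x and y for which both sides are defined.
Squaring the right side gives x + 2√(xy) + y, not x + y.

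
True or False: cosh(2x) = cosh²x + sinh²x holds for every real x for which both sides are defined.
Claim: cosh(2x) = cosh²x + sinh²x.
Reasoning: cosh²x = (e^(2x) + 2 + e^(-2x))/4 and sinh²x = (e^(2x) - 2 + e^(-2x))/4. Adding gives (2e^(2x) + 2e^(-2x))/4 = (e^(2x) + e^(-2x))/2 = cosh(2x).
So the two sides agree for every real x for which both sides are defined.

Conclusion: True.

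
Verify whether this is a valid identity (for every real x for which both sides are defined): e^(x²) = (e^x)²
No, this is NOT an identity.

Claim: e^(x²) = (e^x)².
Test a specific point where both sides are defined: x = 1.
LHS = e^(x²) ≈ 2.7183
RHS = (e^x)² ≈ 7.3891
Since 2.7183 ≠ 7.3891, the equation fails at this point, so it cannot hold for every real x for which both sides are defined.
(e^x)² = e^(2x), and 2x ≠ x² in general.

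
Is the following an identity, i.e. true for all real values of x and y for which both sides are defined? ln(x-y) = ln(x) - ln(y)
Claim: ln(x-y) = ln(x) - ln(y).
Test a specific point where both sides are defined: x = 4, y = 3/2.
LHS = ln(x-y) ≈ 0.9163
RHS = ln(x) - ln(y) ≈ 0.9808
Since 0.9163 ≠ 0.9808, the equation fails at this point, so it cannot hold for all real values of x and y for which both sides are defined.
ln(x) - ln(y) = ln(x/y), not ln(x-y).

Conclusion: No, this is NOT an identity.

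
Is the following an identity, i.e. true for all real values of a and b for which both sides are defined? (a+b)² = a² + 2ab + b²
Yes, this is an identity.

Claim: (a+b)² = a² + 2ab + b².
Reasoning: Expand: (a+b)² = (a+b)(a+b) = a·a + a·b + b·a + b·b = a² + 2ab + b².
So the two sides agree for all real values of a and b for which both sides are defined.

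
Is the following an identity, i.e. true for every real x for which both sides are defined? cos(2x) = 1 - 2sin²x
Claim: cos(2x) = 1 - 2sin²x.
Reasoning: cos(2x) = cos²x - sin²x. Replace cos²x by 1 - sin²x: (1 - sin²x) - sin²x = 1 - 2sin²x.
So the two sides agree for every real x for which both sides are defined.

Conclusion: Yes, this is an identity.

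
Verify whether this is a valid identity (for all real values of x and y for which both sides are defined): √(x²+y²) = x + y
No, this is NOT an identity.

Claim: √(x²+y²) = x + y.
Test a specific point where both sides are defined: x = -2, y = 5.
LHS = √(x²+y²) ≈ 5.3852
RHS = x + y ≈ 3.0000
Since 5.3852 ≠ 3.0000, the equation fails at this point, so it cannot hold for all real values of x and y for which both sides are defined.
(x+y)² = x² + 2xy + y², not x² + y², so the square root does not split this way.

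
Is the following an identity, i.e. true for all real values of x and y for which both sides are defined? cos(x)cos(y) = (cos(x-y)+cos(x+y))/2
Claim: cos(x)cos(y) = (cos(x-y)+cos(x+y))/2.
Reasoning: cos(x-y) = cos(x)cos(y) + sin(x)sin(y) and cos(x+y) = cos(x)cos(y) - sin(x)sin(y). Adding, cos(x-y) + cos(x+y) = 2cos(x)cos(y); divide by 2.
So the two sides agree for all real values of x and y for which both sides are defined.

Conclusion: Yes, this is an identity.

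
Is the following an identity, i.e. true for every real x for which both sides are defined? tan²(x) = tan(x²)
No, this is NOT an identity.

Claim: tan²(x) = tan(x²).
Test a specific point where both sides are defined: x = π/3.
LHS = tan²(x) ≈ 3.0000
RHS = tan(x²) ≈ 1.9485
Since 3.0000 ≠ 1.9485, the equation fails at this point, so it cannot hold for every real x for which both sides are defined.
tan²(x) means (tan x)², squaring the output; tan(x²) squares the input. These are different functions.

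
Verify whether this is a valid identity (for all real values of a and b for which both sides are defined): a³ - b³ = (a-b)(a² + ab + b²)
Yes, this is an identity.

Claim: a³ - b³ = (a-b)(a² + ab + b²).
Reasoning: Expand the right side: (a-b)(a² + ab + b²) = a³ + a²b + ab² - a²b - ab² - b³ = a³ - b³ (the middle terms cancel in pairs).
So the two sides agree for all real values of a and b for which both sides are defined.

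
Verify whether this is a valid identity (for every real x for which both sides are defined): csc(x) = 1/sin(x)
Yes, this is an identity.

Claim: csc(x) = 1/sin(x).
Reasoning: csc(x) is by definition the reciprocal of sin(x), wherever sin(x) ≠ 0.
So the two sides agree for every real x for which both sides are defined.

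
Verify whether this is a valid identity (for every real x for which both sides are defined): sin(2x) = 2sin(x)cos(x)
Yes, this is an identity.

Claim: sin(2x) = 2sin(x)cos(x).
Reasoning: Put y = x in the addition formula sin(x+y) = sin(x)cos(y) + cos(x)sin(y): sin(2x) = sin(x)cos(x) + cos(x)sin(x) = 2sin(x)cos(x).
So the two sides agree for every real x for which both sides are defined.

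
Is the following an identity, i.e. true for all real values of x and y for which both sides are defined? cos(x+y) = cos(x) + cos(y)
Claim: cos(x+y) = cos(x) + cos(y).
Test a specific point where both sides are defined: x = -π/4, y = -π/3.
LHS = cos(x+y) ≈ -0.2588
RHS = cos(x) + cos(y) ≈ 1.2071
Since -0.2588 ≠ 1.2071, the equation fails at this point, so it cannot hold for all real values of x and y for which both sides are defined.
The correct expansion is cos(x+y) = cos(x)cos(y) - sin(x)sin(y); cosine is not additive.

Conclusion: No, this is NOT an identity.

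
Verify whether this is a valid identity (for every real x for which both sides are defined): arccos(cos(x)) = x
No, this is NOT an identity.

Claim: arccos(cos(x)) = x.
Test a specific point where both sides are defined: x = -π/3.
LHS = arccos(cos(x)) ≈ 1.0472
RHS = x ≈ -1.0472
Since 1.0472 ≠ -1.0472, the equation fails at this point, so it cannot hold for every real x for which both sides are defined.
arccos only returns values in [0, π], so arccos(cos(x)) = x holds only for x in that interval, not for all real x.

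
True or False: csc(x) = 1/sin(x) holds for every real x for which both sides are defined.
Claim: csc(x) = 1/sin(x).
Reasoning: csc(x) is by definition the reciprocal of sin(x), wherever sin(x) ≠ 0.
So the two sides agree for every real x for which both sides are defined.

Conclusion: True.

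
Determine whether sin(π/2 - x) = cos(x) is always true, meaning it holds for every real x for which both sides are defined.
Claim: sin(π/2 - x) = cos(x).
Reasoning: Use sin(u - v) = sin(u)cos(v) - cos(u)sin(v) with u = π/2, v = x: sin(π/2)cos(x) - cos(π/2)sin(x) = 1·cos(x) - 0·sin(x) = cos(x).
So the two sides agree for every real x for which both sides are defined.

Conclusion: Yes, this is an identity.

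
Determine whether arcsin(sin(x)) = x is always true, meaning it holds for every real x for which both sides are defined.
No, this is NOT an identity.

Claim: arcsin(sin(x)) = x.
Test a specific point where both sides are defined: x = π.
LHS = arcsin(sin(x)) ≈ 0.0000
RHS = x ≈ 3.1416
Since 0.0000 ≠ 3.1416, the equation fails at this point, so it cannot hold for every real x for which both sides are defined.
arcsin only returns values in [-π/2, π/2], so arcsin(sin(x)) = x holds only for x in that interval, not for all real x.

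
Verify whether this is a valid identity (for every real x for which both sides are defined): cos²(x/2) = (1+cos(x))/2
Yes, this is an identity.

Claim: cos²(x/2) = (1+cos(x))/2.
Reasoning: Use cos(2θ) = 2cos²θ - 1 with θ = x/2: cos(x) = 2cos²(x/2) - 1. Solving for cos²(x/2) gives (1 + cos(x))/2.
So the two sides agree for every real x for which both sides are defined.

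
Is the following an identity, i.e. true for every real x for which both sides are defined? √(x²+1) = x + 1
No, this is NOT an identity.

Claim: √(x²+1) = x + 1.
Test a specific point where both sides are defined: x = 1.
LHS = √(x²+1) ≈ 1.4142
RHS = x + 1 ≈ 2.0000
Since 1.4142 ≠ 2.0000, the equation fails at this point, so it cannot hold for every real x for which both sides are defined.
(x+1)² = x² + 2x + 1 ≠ x² + 1 unless x = 0.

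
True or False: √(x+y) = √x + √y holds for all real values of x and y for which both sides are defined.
False.

Claim: √(x+y) = √x + √y.
Test a specific point where both sides are defined: x = 1/2, y = 2.
LHS = √(x+y) ≈ 1.5811
RHS = √x + √y ≈ 2.1213
Since 1.5811 ≠ 2.1213, the equation fails at this point, so it cannot hold for all real values of x and y for which both sides are defined.
Squaring the right side gives x + 2√(xy) + y, not x + y.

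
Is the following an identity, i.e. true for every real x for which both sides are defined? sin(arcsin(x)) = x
Yes, this is an identity.

Claim: sin(arcsin(x)) = x.
Reasoning: For -1 ≤ x ≤ 1 (where arcsin is defined), arcsin(x) is by definition an angle whose sine equals x. Taking the sine of that angle returns x. (Note the other order, arcsin(sin x) = x, is NOT an identity.)
So the two sides agree for every real x for which both sides are defined.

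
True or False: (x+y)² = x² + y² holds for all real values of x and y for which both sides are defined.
False.

Claim: (x+y)² = x² + y².
Test a specific point where both sides are defined: x = 2, y = 4.
LHS = (x+y)² ≈ 36.0000
RHS = x² + y² ≈ 20.0000
Since 36.0000 ≠ 20.0000, the equation fails at this point, so it cannot hold for all real values of x and y for which both sides are defined.
The correct expansion is (x+y)² = x² + 2xy + y²; the cross term 2xy is missing.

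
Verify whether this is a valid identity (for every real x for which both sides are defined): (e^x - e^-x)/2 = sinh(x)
Yes, this is an identity.

Claim: (e^x - e^-x)/2 = sinh(x).
Reasoning: This is exactly the definition of the hyperbolic sine: sinh(x) := (e^x - e^-x)/2.
So the two sides agree for every real x for which both sides are defined.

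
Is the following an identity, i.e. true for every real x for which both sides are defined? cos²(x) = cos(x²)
No, this is NOT an identity.

Claim: cos²(x) = cos(x²).
Test a specific point where both sides are defined: x = π/2.
LHS = cos²(x) ≈ 0.0000
RHS = cos(x²) ≈ -0.7812
Since 0.0000 ≠ -0.7812, the equation fails at this point, so it cannot hold for every real x for which both sides are defined.
cos²(x) means (cos x)², squaring the output; cos(x²) squares the input. These are different functions.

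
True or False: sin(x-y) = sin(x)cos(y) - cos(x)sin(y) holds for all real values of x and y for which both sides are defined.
True.

Claim: sin(x-y) = sin(x)cos(y) - cos(x)sin(y).
Reasoning: Replace y by -y in sin(x+y) = sin(x)cos(y) + cos(x)sin(y) and use cos(-y) = cos(y), sin(-y) = -sin(y): sin(x-y) = sin(x)cos(y) - cos(x)sin(y).
So the two sides agree for all real values of x and y for which both sides are defined.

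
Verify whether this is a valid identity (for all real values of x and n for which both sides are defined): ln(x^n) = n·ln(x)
Claim: ln(x^n) = n·ln(x).
Reasoning: The right side requires x > 0. For x > 0, x^n = (e^(ln x))^n = e^(n·ln x), so taking ln of both sides gives ln(x^n) = n·ln(x).
So the two sides agree for all real values of x and n for which both sides are defined.

Conclusion: Yes, this is an identity.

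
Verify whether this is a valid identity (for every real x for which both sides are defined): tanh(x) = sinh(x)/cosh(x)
Claim: tanh(x) = sinh(x)/cosh(x).
Reasoning: tanh(x) is defined as sinh(x)/cosh(x) = (e^x - e^-x)/(e^x + e^-x); cosh(x) ≥ 1 is never zero, so this holds for every real x.
So the two sides agree for every real x for which both sides are defined.

Conclusion: Yes, this is an identity.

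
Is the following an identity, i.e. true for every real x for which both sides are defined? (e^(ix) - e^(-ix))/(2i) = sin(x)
Yes, this is an identity.

Claim: (e^(ix) - e^(-ix))/(2i) = sin(x).
Reasoning: By Euler's formula e^(ix) = cos(x) + i·sin(x) and e^(-ix) = cos(x) - i·sin(x). Subtracting cancels the cosine terms: e^(ix) - e^(-ix) = 2i·sin(x); divide by 2i.
So the two sides agree for every real x for which both sides are defined.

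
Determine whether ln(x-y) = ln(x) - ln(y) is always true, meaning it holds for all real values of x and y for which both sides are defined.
No, this is NOT an identity.

Claim: ln(x-y) = ln(x) - ln(y).
Test a specific point where both sides are defined: x = 5, y = 4.
LHS = ln(x-y) ≈ 0.0000
RHS = ln(x) - ln(y) ≈ 0.2231
Since 0.0000 ≠ 0.2231, the equation fails at this point, so it cannot hold for all real values of x and y for which both sides are defined.
ln(x) - ln(y) = ln(x/y), not ln(x-y).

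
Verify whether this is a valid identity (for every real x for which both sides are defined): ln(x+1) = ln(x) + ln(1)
Claim: ln(x+1) = ln(x) + ln(1).
Test a specific point where both sides are defined: x = 4.
LHS = ln(x+1) ≈ 1.6094
RHS = ln(x) + ln(1) ≈ 1.3863
Since 1.6094 ≠ 1.3863, the equation fails at this point, so it cannot hold for every real x for which both sides are defined.
ln(1) = 0, so the right side is just ln(x), which differs from ln(x+1).

Conclusion: No, this is NOT an identity.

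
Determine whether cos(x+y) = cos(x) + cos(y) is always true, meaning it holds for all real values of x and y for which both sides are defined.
No, this is NOT an identity.

Claim: cos(x+y) = cos(x) + cos(y).
Test a specific point where both sides are defined: x = π/2, y = -π/6.
LHS = cos(x+y) ≈ 0.5000
RHS = cos(x) + cos(y) ≈ 0.8660
Since 0.5000 ≠ 0.8660, the equation fails at this point, so it cannot hold for all real values of x and y for which both sides are defined.
The correct expansion is cos(x+y) = cos(x)cos(y) - sin(x)sin(y); cosine is not additive.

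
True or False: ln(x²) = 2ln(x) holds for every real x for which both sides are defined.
True.

Claim: ln(x²) = 2ln(x).
Reasoning: The right side requires x > 0. For x > 0, x² = (e^(ln x))² = e^(2ln x), so ln(x²) = 2ln(x). (For x < 0 the right side is undefined, so those values are outside the claim.)
So the two sides agree for every real x for which both sides are defined.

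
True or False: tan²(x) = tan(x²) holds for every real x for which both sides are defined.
Claim: tan²(x) = tan(x²).
Test a specific point where both sides are defined: x = π/3.
LHS = tan²(x) ≈ 3.0000
RHS = tan(x²) ≈ 1.9485
Since 3.0000 ≠ 1.9485, the equation fails at this point, so it cannot hold for every real x for which both sides are defined.
tan²(x) means (tan x)², squaring the output; tan(x²) squares the input. These are different functions.

Conclusion: False.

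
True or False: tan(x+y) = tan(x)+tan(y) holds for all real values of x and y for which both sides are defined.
Claim: tan(x+y) = tan(x)+tan(y).
Test a specific point where both sides are defined: x = 2π/3, y = -π/3.
LHS = tan(x+y) ≈ 1.7321
RHS = tan(x)+tan(y) ≈ -3.4641
Since 1.7321 ≠ -3.4641, the equation fails at this point, so it cannot hold for all real values of x and y for which both sides are defined.
The correct formula is tan(x+y) = (tan(x) + tan(y))/(1 - tan(x)tan(y)).

Conclusion: False.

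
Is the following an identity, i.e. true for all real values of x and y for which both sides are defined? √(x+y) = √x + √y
Claim: √(x+y) = √x + √y.
Test a specific point where both sides are defined: x = 3, y = 1/2.
LHS = √(x+y) ≈ 1.8708
RHS = √x + √y ≈ 2.4392
Since 1.8708 ≠ 2.4392, the equation fails at this point, so it cannot hold for all real values of x and y for which both sides are defined.
Squaring the right side gives x + 2√(xy) + y, not x + y.

Conclusion: No, this is NOT an identity.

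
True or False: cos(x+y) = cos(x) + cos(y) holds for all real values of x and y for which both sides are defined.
Claim: cos(x+y) = cos(x) + cos(y).
Test a specific point where both sides are defined: x = π, y = π.
LHS = cos(x+y) ≈ 1.0000
RHS = cos(x) + cos(y) ≈ -2.0000
Since 1.0000 ≠ -2.0000, the equation fails at this point, so it cannot hold for all real values of x and y for which both sides are defined.
The correct expansion is cos(x+y) = cos(x)cos(y) - sin(x)sin(y); cosine is not additive.

Conclusion: False.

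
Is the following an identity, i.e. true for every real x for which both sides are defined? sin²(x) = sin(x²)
Claim: sin²(x) = sin(x²).
Test a specific point where both sides are defined: x = π/4.
LHS = sin²(x) ≈ 0.5000
RHS = sin(x²) ≈ 0.5785
Since 0.5000 ≠ 0.5785, the equation fails at this point, so it cannot hold for every real x for which both sides are defined.
sin²(x) means (sin x)², squaring the output; sin(x²) squares the input. These are different functions.

Conclusion: No, this is NOT an identity.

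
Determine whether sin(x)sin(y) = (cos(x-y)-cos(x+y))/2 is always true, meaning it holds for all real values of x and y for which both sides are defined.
Yes, this is an identity.

Claim: sin(x)sin(y) = (cos(x-y)-cos(x+y))/2.
Reasoning: cos(x-y) = cos(x)cos(y) + sin(x)sin(y) and cos(x+y) = cos(x)cos(y) - sin(x)sin(y). Subtracting, cos(x-y) - cos(x+y) = 2sin(x)sin(y); divide by 2.
So the two sides agree for all real values of x and y for which both sides are defined.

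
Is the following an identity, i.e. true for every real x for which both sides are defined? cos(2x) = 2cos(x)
Claim: cos(2x) = 2cos(x).
Test a specific point where both sides are defined: x = 3π/4.
LHS = cos(2x) ≈ 0.0000
RHS = 2cos(x) ≈ -1.4142
Since 0.0000 ≠ -1.4142, the equation fails at this point, so it cannot hold for every real x for which both sides are defined.
The correct double-angle formula is cos(2x) = cos²x - sin²x.

Conclusion: No, this is NOT an identity.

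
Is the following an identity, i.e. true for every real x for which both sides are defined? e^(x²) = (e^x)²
Claim: e^(x²) = (e^x)².
Test a specific point where both sides are defined: x = -2.
LHS = e^(x²) ≈ 54.5982
RHS = (e^x)² ≈ 0.0183
Since 54.5982 ≠ 0.0183, the equation fails at this point, so it cannot hold for every real x for which both sides are defined.
(e^x)² = e^(2x), and 2x ≠ x² in general.

Conclusion: No, this is NOT an identity.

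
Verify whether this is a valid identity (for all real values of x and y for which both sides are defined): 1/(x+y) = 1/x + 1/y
No, this is NOT an identity.

Claim: 1/(x+y) = 1/x + 1/y.
Test a specific point where both sides are defined: x = -3, y = -2.
LHS = 1/(x+y) ≈ -0.2000
RHS = 1/x + 1/y ≈ -0.8333
Since -0.2000 ≠ -0.8333, the equation fails at this point, so it cannot hold for all real values of x and y for which both sides are defined.
1/x + 1/y = (x+y)/(xy), which is not 1/(x+y).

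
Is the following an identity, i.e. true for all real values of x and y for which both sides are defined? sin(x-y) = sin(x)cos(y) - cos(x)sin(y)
Claim: sin(x-y) = sin(x)cos(y) - cos(x)sin(y).
Reasoning: Replace y by -y in sin(x+y) = sin(x)cos(y) + cos(x)sin(y) and use cos(-y) = cos(y), sin(-y) = -sin(y): sin(x-y) = sin(x)cos(y) - cos(x)sin(y).
So the two sides agree for all real values of x and y for which both sides are defined.

Conclusion: Yes, this is an identity.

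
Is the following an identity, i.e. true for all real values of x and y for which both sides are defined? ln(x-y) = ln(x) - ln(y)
No, this is NOT an identity.

Claim: ln(x-y) = ln(x) - ln(y).
Test a specific point where both sides are defined: x = 4, y = 1/2.
LHS = ln(x-y) ≈ 1.2528
RHS = ln(x) - ln(y) ≈ 2.0794
Since 1.2528 ≠ 2.0794, the equation fails at this point, so it cannot hold for all real values of x and y for which both sides are defined.
ln(x) - ln(y) = ln(x/y), not ln(x-y).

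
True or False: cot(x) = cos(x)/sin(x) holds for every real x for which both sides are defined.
True.

Claim: cot(x) = cos(x)/sin(x).
Reasoning: cot(x) is defined as 1/tan(x) = 1/(sin(x)/cos(x)) = cos(x)/sin(x), wherever sin(x) ≠ 0.
So the two sides agree for every real x for which both sides are defined.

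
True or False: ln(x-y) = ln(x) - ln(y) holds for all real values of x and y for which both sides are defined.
Claim: ln(x-y) = ln(x) - ln(y).
Test a specific point where both sides are defined: x = 5, y = 2.
LHS = ln(x-y) ≈ 1.0986
RHS = ln(x) - ln(y) ≈ 0.9163
Since 1.0986 ≠ 0.9163, the equation fails at this point, so it cannot hold for all real values of x and y for which both sides are defined.
ln(x) - ln(y) = ln(x/y), not ln(x-y).

Conclusion: False.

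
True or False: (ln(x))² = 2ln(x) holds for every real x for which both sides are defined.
False.

Claim: (ln(x))² = 2ln(x).
Test a specific point where both sides are defined: x = 5.
LHS = (ln(x))² ≈ 2.5903
RHS = 2ln(x) ≈ 3.2189
Since 2.5903 ≠ 3.2189, the equation fails at this point, so it cannot hold for every real x for which both sides are defined.
2ln(x) equals ln(x²), which is not the same as (ln x)².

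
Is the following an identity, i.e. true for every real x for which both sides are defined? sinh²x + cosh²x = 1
Claim: sinh²x + cosh²x = 1.
Test a specific point where both sides are defined: x = 1/2.
LHS = sinh²x + cosh²x ≈ 1.5431
RHS = 1 ≈ 1.0000
Since 1.5431 ≠ 1.0000, the equation fails at this point, so it cannot hold for every real x for which both sides are defined.
The correct hyperbolic identity is cosh²x - sinh²x = 1 (a difference); the sum sinh²x + cosh²x equals cosh(2x).

Conclusion: No, this is NOT an identity.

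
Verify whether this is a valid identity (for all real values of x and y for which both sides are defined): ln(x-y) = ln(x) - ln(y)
Claim: ln(x-y) = ln(x) - ln(y).
Test a specific point where both sides are defined: x = 5, y = 3/2.
LHS = ln(x-y) ≈ 1.2528
RHS = ln(x) - ln(y) ≈ 1.2040
Since 1.2528 ≠ 1.2040, the equation fails at this point, so it cannot hold for all real values of x and y for which both sides are defined.
ln(x) - ln(y) = ln(x/y), not ln(x-y).

Conclusion: No, this is NOT an identity.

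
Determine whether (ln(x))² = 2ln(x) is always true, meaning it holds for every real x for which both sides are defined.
No, this is NOT an identity.

Claim: (ln(x))² = 2ln(x).
Test a specific point where both sides are defined: x = 3.
LHS = (ln(x))² ≈ 1.2069
RHS = 2ln(x) ≈ 2.1972
Since 1.2069 ≠ 2.1972, the equation fails at this point, so it cannot hold for every real x for which both sides are defined.
2ln(x) equals ln(x²), which is not the same as (ln x)².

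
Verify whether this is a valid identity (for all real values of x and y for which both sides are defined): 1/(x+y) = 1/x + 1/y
Claim: 1/(x+y) = 1/x + 1/y.
Test a specific point where both sides are defined: x = 1/2, y = 5.
LHS = 1/(x+y) ≈ 0.1818
RHS = 1/x + 1/y ≈ 2.2000
Since 0.1818 ≠ 2.2000, the equation fails at this point, so it cannot hold for all real values of x and y for which both sides are defined.
1/x + 1/y = (x+y)/(xy), which is not 1/(x+y).

Conclusion: No, this is NOT an identity.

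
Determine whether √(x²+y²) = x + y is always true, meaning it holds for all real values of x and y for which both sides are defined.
Claim: √(x²+y²) = x + y.
Test a specific point where both sides are defined: x = 1/2, y = 1/2.
LHS = √(x²+y²) ≈ 0.7071
RHS = x + y ≈ 1.0000
Since 0.7071 ≠ 1.0000, the equation fails at this point, so it cannot hold for all real values of x and y for which both sides are defined.
(x+y)² = x² + 2xy + y², not x² + y², so the square root does not split this way.

Conclusion: No, this is NOT an identity.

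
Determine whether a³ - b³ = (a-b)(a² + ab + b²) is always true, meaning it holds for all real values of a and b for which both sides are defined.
Claim: a³ - b³ = (a-b)(a² + ab + b²).
Reasoning: Expand the right side: (a-b)(a² + ab + b²) = a³ + a²b + ab² - a²b - ab² - b³ = a³ - b³ (the middle terms cancel in pairs).
So the two sides agree for all real values of a and b for which both sides are defined.

Conclusion: Yes, this is an identity.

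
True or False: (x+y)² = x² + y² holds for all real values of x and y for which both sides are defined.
Claim: (x+y)² = x² + y².
Test a specific point where both sides are defined: x = 4, y = 1/2.
LHS = (x+y)² ≈ 20.2500
RHS = x² + y² ≈ 16.2500
Since 20.2500 ≠ 16.2500, the equation fails at this point, so it cannot hold for all real values of x and y for which both sides are defined.
The correct expansion is (x+y)² = x² + 2xy + y²; the cross term 2xy is missing.

Conclusion: False.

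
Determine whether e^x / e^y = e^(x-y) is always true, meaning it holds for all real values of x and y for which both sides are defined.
Claim: e^x / e^y = e^(x-y).
Reasoning: 1/e^y = e^(-y), so e^x / e^y = e^x · e^(-y) = e^(x + (-y)) = e^(x-y) by the product rule for exponents.
So the two sides agree for all real values of x and y for which both sides are defined.

Conclusion: Yes, this is an identity.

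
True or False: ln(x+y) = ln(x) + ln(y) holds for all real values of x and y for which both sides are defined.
False.

Claim: ln(x+y) = ln(x) + ln(y).
Test a specific point where both sides are defined: x = 3, y = 3.
LHS = ln(x+y) ≈ 1.7918
RHS = ln(x) + ln(y) ≈ 2.1972
Since 1.7918 ≠ 2.1972, the equation fails at this point, so it cannot hold for all real values of x and y for which both sides are defined.
ln(x) + ln(y) = ln(xy), not ln(x+y).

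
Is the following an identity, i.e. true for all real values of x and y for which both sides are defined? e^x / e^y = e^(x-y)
Yes, this is an identity.

Claim: e^x / e^y = e^(x-y).
Reasoning: 1/e^y = e^(-y), so e^x / e^y = e^x · e^(-y) = e^(x + (-y)) = e^(x-y) by the product rule for exponents.
So the two sides agree for all real values of x and y for which both sides are defined.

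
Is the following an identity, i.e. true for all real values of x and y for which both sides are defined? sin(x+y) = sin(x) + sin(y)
No, this is NOT an identity.

Claim: sin(x+y) = sin(x) + sin(y).
Test a specific point where both sides are defined: x = π/6, y = 2π/3.
LHS = sin(x+y) ≈ 0.5000
RHS = sin(x) + sin(y) ≈ 1.3660
Since 0.5000 ≠ 1.3660, the equation fails at this point, so it cannot hold for all real values of x and y for which both sides are defined.
The correct expansion is sin(x+y) = sin(x)cos(y) + cos(x)sin(y); sine is not additive.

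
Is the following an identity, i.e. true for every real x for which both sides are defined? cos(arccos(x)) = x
Yes, this is an identity.

Claim: cos(arccos(x)) = x.
Reasoning: For -1 ≤ x ≤ 1 (where arccos is defined), arccos(x) is by definition an angle whose cosine equals x. Taking the cosine of that angle returns x. (Note the other order, arccos(cos x) = x, is NOT an identity.)
So the two sides agree for every real x for which both sides are defined.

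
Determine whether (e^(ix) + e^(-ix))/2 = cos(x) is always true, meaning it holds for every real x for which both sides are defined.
Claim: (e^(ix) + e^(-ix))/2 = cos(x).
Reasoning: By Euler's formula e^(ix) = cos(x) + i·sin(x) and e^(-ix) = cos(x) - i·sin(x). Adding cancels the sine terms: e^(ix) + e^(-ix) = 2cos(x); divide by 2.
So the two sides agree for every real x for which both sides are defined.

Conclusion: Yes, this is an identity.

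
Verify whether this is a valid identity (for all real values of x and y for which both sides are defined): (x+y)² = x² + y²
Claim: (x+y)² = x² + y².
Test a specific point where both sides are defined: x = -3, y = 1/2.
LHS = (x+y)² ≈ 6.2500
RHS = x² + y² ≈ 9.2500
Since 6.2500 ≠ 9.2500, the equation fails at this point, so it cannot hold for all real values of x and y for which both sides are defined.
The correct expansion is (x+y)² = x² + 2xy + y²; the cross term 2xy is missing.

Conclusion: No, this is NOT an identity.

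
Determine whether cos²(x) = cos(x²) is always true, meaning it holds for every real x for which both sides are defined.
Claim: cos²(x) = cos(x²).
Test a specific point where both sides are defined: x = π/3.
LHS = cos²(x) ≈ 0.2500
RHS = cos(x²) ≈ 0.4566
Since 0.2500 ≠ 0.4566, the equation fails at this point, so it cannot hold for every real x for which both sides are defined.
cos²(x) means (cos x)², squaring the output; cos(x²) squares the input. These are different functions.

Conclusion: No, this is NOT an identity.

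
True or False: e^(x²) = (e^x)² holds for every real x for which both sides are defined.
Claim: e^(x²) = (e^x)².
Test a specific point where both sides are defined: x = 3/2.
LHS = e^(x²) ≈ 9.4877
RHS = (e^x)² ≈ 20.0855
Since 9.4877 ≠ 20.0855, the equation fails at this point, so it cannot hold for every real x for which both sides are defined.
(e^x)² = e^(2x), and 2x ≠ x² in general.

Conclusion: False.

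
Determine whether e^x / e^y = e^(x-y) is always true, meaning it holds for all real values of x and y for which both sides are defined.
Yes, this is an identity.

Claim: e^x / e^y = e^(x-y).
Reasoning: 1/e^y = e^(-y), so e^x / e^y = e^x · e^(-y) = e^(x + (-y)) = e^(x-y) by the product rule for exponents.
So the two sides agree for all real values of x and y for which both sides are defined.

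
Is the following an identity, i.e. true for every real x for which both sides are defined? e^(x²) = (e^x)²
Claim: e^(x²) = (e^x)².
Test a specific point where both sides are defined: x = 1.
LHS = e^(x²) ≈ 2.7183
RHS = (e^x)² ≈ 7.3891
Since 2.7183 ≠ 7.3891, the equation fails at this point, so it cannot hold for every real x for which both sides are defined.
(e^x)² = e^(2x), and 2x ≠ x² in general.

Conclusion: No, this is NOT an identity.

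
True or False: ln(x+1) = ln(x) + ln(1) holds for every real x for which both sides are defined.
False.

Claim: ln(x+1) = ln(x) + ln(1).
Test a specific point where both sides are defined: x = 1.
LHS = ln(x+1) ≈ 0.6931
RHS = ln(x) + ln(1) ≈ 0.0000
Since 0.6931 ≠ 0.0000, the equation fails at this point, so it cannot hold for every real x for which both sides are defined.
ln(1) = 0, so the right side is just ln(x), which differs from ln(x+1).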